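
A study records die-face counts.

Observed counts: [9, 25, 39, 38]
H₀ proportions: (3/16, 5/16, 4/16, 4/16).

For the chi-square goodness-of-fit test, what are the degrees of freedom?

df = k − 1 = 4 − 1 = 3

degrees of freedom = 3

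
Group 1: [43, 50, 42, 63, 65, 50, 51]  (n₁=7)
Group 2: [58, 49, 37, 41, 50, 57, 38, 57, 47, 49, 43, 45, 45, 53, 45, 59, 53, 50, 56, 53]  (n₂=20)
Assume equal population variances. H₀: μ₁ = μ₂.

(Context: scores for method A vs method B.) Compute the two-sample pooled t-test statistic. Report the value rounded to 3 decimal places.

x̄₁=52.000, s₁=8.944, n₁=7
x̄₂=49.250, s₂=6.584, n₂=20
s_p² = [6·8.944² + 19·6.584²]/25 = 52.1500
SE = √(s_p²·(1/7+1/20)) = 3.1714
t = (52.000−49.250)/3.1714 = 0.8671
df = 25

test statistic = 0.867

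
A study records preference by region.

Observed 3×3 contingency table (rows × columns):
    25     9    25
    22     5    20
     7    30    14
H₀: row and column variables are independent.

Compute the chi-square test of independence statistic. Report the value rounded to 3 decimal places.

test statistic = 37.359

Row totals [59, 47, 51], col totals [54, 44, 59], n=157
χ² = (25−20.29)²/20.29 + (9−16.54)²/16.54 + (25−22.17)²/22.17 + (22−16.17)²/16.17 + (5−13.17)²/13.17 + (20−17.66)²/17.66 + (7−17.54)²/17.54 + (30−14.29)²/14.29 + (14−19.17)²/19.17 = 37.3592
df = 4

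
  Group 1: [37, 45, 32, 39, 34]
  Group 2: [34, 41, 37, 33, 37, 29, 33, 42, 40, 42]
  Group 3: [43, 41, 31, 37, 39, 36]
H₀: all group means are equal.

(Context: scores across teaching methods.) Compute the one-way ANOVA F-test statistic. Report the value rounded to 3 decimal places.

Group means [37.40, 36.80, 37.83], grand mean 37.238
SSB = Σnᵢ(x̄ᵢ−x̄)² = 4.176; SSW = ΣΣ(x−x̄ᵢ)² = 369.633
MSB = 4.176/2 = 2.0881; MSW = 369.633/18 = 20.5352
F = MSB/MSW = 0.1017
df = (2, 18)

test statistic = 0.102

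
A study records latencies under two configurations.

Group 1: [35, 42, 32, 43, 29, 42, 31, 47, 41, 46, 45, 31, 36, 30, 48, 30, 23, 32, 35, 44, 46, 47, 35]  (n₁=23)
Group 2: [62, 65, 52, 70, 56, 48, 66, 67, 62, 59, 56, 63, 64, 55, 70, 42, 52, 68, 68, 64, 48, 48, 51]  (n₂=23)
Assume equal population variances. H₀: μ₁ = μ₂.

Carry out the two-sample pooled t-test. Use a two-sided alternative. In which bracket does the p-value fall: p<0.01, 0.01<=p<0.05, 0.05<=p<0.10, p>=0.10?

x̄₁=37.826, s₁=7.309, n₁=23
x̄₂=58.957, s₂=8.216, n₂=23
s_p² = [22·7.309² + 22·8.216²]/44 = 60.4605
SE = √(s_p²·(1/23+1/23)) = 2.2929
t = (37.826−58.957)/2.2929 = -9.2156
df = 44
p-value (two-sided) = 0.00000
→ bracket: p<0.01

p-value bracket: p<0.01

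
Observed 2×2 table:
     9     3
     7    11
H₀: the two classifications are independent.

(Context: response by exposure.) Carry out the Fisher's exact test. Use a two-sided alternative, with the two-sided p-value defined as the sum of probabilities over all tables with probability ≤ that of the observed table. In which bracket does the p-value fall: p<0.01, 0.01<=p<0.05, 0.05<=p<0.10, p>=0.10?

p-value bracket: 0.05<=p<0.10

Margins: r₁=12, r₂=18, c₁=16, c₂=14, n=30
p_obs = C(12,9)·C(18,7)/C(30,16); sum pmf over tables with pmf ≤ p_obs
p-value (two-sided) = 0.07172
→ bracket: 0.05<=p<0.10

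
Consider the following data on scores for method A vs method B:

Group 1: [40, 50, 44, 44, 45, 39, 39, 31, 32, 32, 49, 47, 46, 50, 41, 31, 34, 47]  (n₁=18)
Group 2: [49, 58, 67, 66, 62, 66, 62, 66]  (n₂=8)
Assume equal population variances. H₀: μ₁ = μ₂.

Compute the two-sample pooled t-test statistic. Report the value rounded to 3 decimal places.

test statistic = -7.468

x̄₁=41.167, s₁=6.758, n₁=18
x̄₂=62.000, s₂=6.071, n₂=8
s_p² = [17·6.758² + 7·6.071²]/24 = 43.1042
SE = √(s_p²·(1/18+1/8)) = 2.7897
t = (41.167−62.000)/2.7897 = -7.4678
df = 24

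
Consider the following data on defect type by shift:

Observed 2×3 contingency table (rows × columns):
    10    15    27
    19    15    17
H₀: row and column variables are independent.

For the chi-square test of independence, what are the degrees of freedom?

df = (r−1)(c−1) = (2−1)·(3−1) = 2

degrees of freedom = 2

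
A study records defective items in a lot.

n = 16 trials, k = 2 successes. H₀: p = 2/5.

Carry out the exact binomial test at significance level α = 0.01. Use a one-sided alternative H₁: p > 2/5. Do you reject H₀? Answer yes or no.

reject H₀: no

Exact binomial: n=16, k=2, p₀=2/5=0.4000
P(X≥2) from Σ C(n,i)·p₀^i·(1−p₀)^(n−i)
p-value (one-sided, H₁ greater) = 0.99671
At α=0.01: p ≥ α → fail to reject H₀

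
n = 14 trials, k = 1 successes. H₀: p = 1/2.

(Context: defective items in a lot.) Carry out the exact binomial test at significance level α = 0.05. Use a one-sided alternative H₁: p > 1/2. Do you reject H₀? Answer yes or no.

reject H₀: no

Exact binomial: n=14, k=1, p₀=1/2=0.5000
P(X≥1) from Σ C(n,i)·p₀^i·(1−p₀)^(n−i)
p-value (one-sided, H₁ greater) = 0.99994
At α=0.05: p ≥ α → fail to reject H₀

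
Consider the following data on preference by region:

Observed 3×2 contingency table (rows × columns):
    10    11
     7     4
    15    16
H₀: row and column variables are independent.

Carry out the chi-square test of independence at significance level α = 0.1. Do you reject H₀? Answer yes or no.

reject H₀: no

Row totals [21, 11, 31], col totals [32, 31], n=63
χ² = (10−10.67)²/10.67 + (11−10.33)²/10.33 + (7−5.59)²/5.59 + (4−5.41)²/5.41 + (15−15.75)²/15.75 + (16−15.25)²/15.25 = 0.8824
df = 2
p-value (upper-tail) = 0.64326
At α=0.1: p ≥ α → fail to reject H₀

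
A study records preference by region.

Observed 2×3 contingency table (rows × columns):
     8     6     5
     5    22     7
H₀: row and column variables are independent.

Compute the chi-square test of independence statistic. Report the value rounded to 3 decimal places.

Row totals [19, 34], col totals [13, 28, 12], n=53
χ² = (8−4.66)²/4.66 + (6−10.04)²/10.04 + (5−4.30)²/4.30 + (5−8.34)²/8.34 + (22−17.96)²/17.96 + (7−7.70)²/7.70 = 6.4390
df = 2

test statistic = 6.439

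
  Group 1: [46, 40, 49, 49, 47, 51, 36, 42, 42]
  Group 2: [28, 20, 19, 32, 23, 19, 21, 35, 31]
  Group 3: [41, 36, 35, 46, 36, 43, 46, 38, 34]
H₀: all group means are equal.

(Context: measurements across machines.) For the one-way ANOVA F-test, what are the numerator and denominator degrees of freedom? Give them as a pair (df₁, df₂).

degrees of freedom = [2, 24]

k = 3 groups, N = 27 total
df = (k−1, N−k) = (3−1, 27−3) = (2, 24)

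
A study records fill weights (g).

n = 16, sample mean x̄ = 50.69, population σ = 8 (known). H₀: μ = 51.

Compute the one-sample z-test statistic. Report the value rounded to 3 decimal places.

SE = σ/√n = 8/√16 = 2.0000
z = (x̄−μ₀)/SE = (50.69−51)/2.0000 = -0.1550

test statistic = -0.155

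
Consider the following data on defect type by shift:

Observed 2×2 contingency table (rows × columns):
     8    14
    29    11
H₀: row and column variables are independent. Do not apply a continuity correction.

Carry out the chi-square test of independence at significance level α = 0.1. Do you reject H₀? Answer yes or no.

reject H₀: yes

Row totals [22, 40], col totals [37, 25], n=62
χ² = (8−13.13)²/13.13 + (14−8.87)²/8.87 + (29−23.87)²/23.87 + (11−16.13)²/16.13 = 7.7023
df = 1
p-value (upper-tail) = 0.00551
At α=0.1: p < α → reject H₀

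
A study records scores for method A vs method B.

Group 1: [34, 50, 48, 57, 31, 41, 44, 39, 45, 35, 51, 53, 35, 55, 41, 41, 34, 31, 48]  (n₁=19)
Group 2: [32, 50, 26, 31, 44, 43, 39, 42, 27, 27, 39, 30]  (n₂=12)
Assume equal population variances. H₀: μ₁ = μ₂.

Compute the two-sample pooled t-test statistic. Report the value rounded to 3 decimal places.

x̄₁=42.789, s₁=8.210, n₁=19
x̄₂=35.833, s₂=7.987, n₂=12
s_p² = [18·8.210² + 11·7.987²]/29 = 66.0284
SE = √(s_p²·(1/19+1/12)) = 2.9963
t = (42.789−35.833)/2.9963 = 2.3216
df = 29

test statistic = 2.322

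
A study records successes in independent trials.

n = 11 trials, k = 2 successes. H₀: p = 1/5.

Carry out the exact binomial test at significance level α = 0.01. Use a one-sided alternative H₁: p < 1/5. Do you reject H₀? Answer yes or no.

Exact binomial: n=11, k=2, p₀=1/5=0.2000
P(X≤2) from Σ C(n,i)·p₀^i·(1−p₀)^(n−i)
p-value (one-sided, H₁ less) = 0.61740
At α=0.01: p ≥ α → fail to reject H₀

reject H₀: no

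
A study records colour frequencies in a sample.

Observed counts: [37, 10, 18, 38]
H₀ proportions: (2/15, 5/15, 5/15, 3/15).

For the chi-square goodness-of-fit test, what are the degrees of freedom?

df = k − 1 = 4 − 1 = 3

degrees of freedom = 3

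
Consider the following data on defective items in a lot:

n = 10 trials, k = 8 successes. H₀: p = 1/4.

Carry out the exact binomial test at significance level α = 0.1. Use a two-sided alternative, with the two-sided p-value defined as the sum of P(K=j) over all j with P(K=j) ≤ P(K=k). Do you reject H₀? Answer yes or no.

Exact binomial: n=10, k=8, p₀=1/4=0.2500
P(X=j) = C(n,j)·p₀^j·(1−p₀)^(n−j); p = Σ P(X=j) over j with P(X=j) ≤ P(X=8)
p-value (two-sided) = 0.00042
At α=0.1: p < α → reject H₀

reject H₀: yes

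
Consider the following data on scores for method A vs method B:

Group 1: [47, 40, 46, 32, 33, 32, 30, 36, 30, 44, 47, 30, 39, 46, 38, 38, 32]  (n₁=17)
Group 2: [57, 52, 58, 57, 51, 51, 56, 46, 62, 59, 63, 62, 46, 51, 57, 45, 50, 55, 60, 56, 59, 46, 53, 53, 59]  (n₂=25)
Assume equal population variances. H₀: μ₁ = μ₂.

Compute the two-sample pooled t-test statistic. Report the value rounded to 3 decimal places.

test statistic = -9.281

x̄₁=37.647, s₁=6.412, n₁=17
x̄₂=54.560, s₂=5.347, n₂=25
s_p² = [16·6.412² + 24·5.347²]/40 = 33.6011
SE = √(s_p²·(1/17+1/25)) = 1.8222
t = (37.647−54.560)/1.8222 = -9.2814
df = 40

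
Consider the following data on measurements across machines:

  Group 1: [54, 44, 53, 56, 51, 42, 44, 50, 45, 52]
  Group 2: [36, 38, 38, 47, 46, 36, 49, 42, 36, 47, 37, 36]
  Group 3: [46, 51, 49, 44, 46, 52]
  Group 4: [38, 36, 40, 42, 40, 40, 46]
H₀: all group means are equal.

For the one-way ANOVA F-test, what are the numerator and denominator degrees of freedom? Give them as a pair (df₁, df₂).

degrees of freedom = [3, 31]

k = 4 groups, N = 35 total
df = (k−1, N−k) = (4−1, 35−4) = (3, 31)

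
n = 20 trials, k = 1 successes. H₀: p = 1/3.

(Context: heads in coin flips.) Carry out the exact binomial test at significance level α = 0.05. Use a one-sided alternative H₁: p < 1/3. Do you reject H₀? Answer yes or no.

reject H₀: yes

Exact binomial: n=20, k=1, p₀=1/3=0.3333
P(X≤1) from Σ C(n,i)·p₀^i·(1−p₀)^(n−i)
p-value (one-sided, H₁ less) = 0.00331
At α=0.05: p < α → reject H₀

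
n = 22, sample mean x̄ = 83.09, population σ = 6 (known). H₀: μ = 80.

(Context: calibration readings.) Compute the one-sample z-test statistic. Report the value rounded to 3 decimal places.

SE = σ/√n = 6/√22 = 1.2792
z = (x̄−μ₀)/SE = (83.09−80)/1.2792 = 2.4156

test statistic = 2.416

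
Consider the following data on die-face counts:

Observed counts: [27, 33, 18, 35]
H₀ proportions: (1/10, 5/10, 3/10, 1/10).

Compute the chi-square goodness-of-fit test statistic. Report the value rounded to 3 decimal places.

n = 113; E_i = n·p_i = [11.30, 56.50, 33.90, 11.30]
χ² = (27−11.30)²/11.30 + (33−56.50)²/56.50 + (18−33.90)²/33.90 + (35−11.30)²/11.30 = 88.7522
df = 3

test statistic = 88.752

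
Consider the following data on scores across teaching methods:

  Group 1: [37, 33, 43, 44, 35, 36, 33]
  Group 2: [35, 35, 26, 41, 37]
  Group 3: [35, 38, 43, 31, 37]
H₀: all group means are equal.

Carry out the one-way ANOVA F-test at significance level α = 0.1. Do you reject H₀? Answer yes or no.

reject H₀: no

Group means [37.29, 34.80, 36.80], grand mean 36.412
SSB = Σnᵢ(x̄ᵢ−x̄)² = 19.089; SSW = ΣΣ(x−x̄ᵢ)² = 319.029
MSB = 19.089/2 = 9.5445; MSW = 319.029/14 = 22.7878
F = MSB/MSW = 0.4188
df = (2, 14)
p-value (upper-tail) = 0.66578
At α=0.1: p ≥ α → fail to reject H₀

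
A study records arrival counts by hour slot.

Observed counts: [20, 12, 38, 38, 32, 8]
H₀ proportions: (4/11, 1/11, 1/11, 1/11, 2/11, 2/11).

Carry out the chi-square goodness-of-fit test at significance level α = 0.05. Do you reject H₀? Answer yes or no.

reject H₀: yes

n = 148; E_i = n·p_i = [53.82, 13.45, 13.45, 13.45, 26.91, 26.91]
χ² = (20−53.82)²/53.82 + (12−13.45)²/13.45 + (38−13.45)²/13.45 + (38−13.45)²/13.45 + (32−26.91)²/26.91 + (8−26.91)²/26.91 = 125.2162
df = 5
p-value (upper-tail) = 0.00000
At α=0.05: p < α → reject H₀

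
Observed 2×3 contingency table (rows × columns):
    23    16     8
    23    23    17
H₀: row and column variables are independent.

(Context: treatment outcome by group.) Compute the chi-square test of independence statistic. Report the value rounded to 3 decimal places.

test statistic = 2.216

Row totals [47, 63], col totals [46, 39, 25], n=110
χ² = (23−19.65)²/19.65 + (16−16.66)²/16.66 + (8−10.68)²/10.68 + (23−26.35)²/26.35 + (23−22.34)²/22.34 + (17−14.32)²/14.32 = 2.2160
df = 2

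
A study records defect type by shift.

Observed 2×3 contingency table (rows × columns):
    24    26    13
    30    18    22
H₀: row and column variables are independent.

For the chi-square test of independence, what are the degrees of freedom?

df = (r−1)(c−1) = (2−1)·(3−1) = 2

degrees of freedom = 2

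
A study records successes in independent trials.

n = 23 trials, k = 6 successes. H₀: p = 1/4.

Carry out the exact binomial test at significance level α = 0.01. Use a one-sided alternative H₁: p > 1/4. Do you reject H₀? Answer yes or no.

Exact binomial: n=23, k=6, p₀=1/4=0.2500
P(X≥6) from Σ C(n,i)·p₀^i·(1−p₀)^(n−i)
p-value (one-sided, H₁ greater) = 0.53153
At α=0.01: p ≥ α → fail to reject H₀

reject H₀: no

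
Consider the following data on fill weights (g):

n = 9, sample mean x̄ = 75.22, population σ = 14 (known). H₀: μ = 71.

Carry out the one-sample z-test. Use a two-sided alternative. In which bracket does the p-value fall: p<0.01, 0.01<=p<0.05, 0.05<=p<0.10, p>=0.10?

SE = σ/√n = 14/√9 = 4.6667
z = (x̄−μ₀)/SE = (75.22−71)/4.6667 = 0.9043
p-value (two-sided) = 0.36584
→ bracket: p>=0.10

p-value bracket: p>=0.10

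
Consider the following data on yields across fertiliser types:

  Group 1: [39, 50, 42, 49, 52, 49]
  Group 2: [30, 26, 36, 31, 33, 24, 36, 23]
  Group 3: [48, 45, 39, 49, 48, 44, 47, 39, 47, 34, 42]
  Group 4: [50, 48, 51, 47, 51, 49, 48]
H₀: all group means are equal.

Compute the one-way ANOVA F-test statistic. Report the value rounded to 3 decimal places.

test statistic = 28.586

Group means [46.83, 29.88, 43.82, 49.14], grand mean 42.062
SSB = Σnᵢ(x̄ᵢ−x̄)² = 1709.673; SSW = ΣΣ(x−x̄ᵢ)² = 558.202
MSB = 1709.673/3 = 569.8911; MSW = 558.202/28 = 19.9358
F = MSB/MSW = 28.5863
df = (3, 28)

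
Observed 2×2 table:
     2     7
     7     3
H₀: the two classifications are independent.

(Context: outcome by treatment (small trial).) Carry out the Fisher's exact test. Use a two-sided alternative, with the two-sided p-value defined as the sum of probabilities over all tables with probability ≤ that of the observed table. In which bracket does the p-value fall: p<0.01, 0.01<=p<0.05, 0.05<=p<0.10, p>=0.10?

p-value bracket: 0.05<=p<0.10

Margins: r₁=9, r₂=10, c₁=9, c₂=10, n=19
p_obs = C(9,2)·C(10,7)/C(19,9); sum pmf over tables with pmf ≤ p_obs
p-value (two-sided) = 0.06978
→ bracket: 0.05<=p<0.10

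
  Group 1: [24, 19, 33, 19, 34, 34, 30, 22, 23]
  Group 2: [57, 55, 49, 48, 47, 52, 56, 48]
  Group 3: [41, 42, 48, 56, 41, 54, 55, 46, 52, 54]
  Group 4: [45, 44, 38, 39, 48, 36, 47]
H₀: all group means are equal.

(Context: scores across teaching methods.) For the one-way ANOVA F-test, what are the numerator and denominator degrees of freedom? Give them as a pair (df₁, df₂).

k = 4 groups, N = 34 total
df = (k−1, N−k) = (4−1, 34−4) = (3, 30)

degrees of freedom = [3, 30]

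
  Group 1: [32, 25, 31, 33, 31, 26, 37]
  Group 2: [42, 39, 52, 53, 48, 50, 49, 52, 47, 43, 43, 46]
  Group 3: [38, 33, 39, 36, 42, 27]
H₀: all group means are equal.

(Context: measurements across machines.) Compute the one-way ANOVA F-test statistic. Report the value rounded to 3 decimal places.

test statistic = 30.799

Group means [30.71, 47.00, 35.83], grand mean 39.760
SSB = Σnᵢ(x̄ᵢ−x̄)² = 1294.298; SSW = ΣΣ(x−x̄ᵢ)² = 462.262
MSB = 1294.298/2 = 647.1490; MSW = 462.262/22 = 21.0119
F = MSB/MSW = 30.7992
df = (2, 22)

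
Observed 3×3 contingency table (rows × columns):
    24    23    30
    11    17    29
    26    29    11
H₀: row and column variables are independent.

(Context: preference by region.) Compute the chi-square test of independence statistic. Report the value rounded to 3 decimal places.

test statistic = 17.401

Row totals [77, 57, 66], col totals [61, 69, 70], n=200
χ² = (24−23.48)²/23.48 + (23−26.57)²/26.57 + (30−26.95)²/26.95 + (11−17.39)²/17.39 + (17−19.66)²/19.66 + (29−19.95)²/19.95 + (26−20.13)²/20.13 + (29−22.77)²/22.77 + (11−23.10)²/23.10 = 17.4008
df = 4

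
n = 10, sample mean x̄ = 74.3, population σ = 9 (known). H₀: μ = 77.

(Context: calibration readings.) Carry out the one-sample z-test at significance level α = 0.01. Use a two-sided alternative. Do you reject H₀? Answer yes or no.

SE = σ/√n = 9/√10 = 2.8460
z = (x̄−μ₀)/SE = (74.3−77)/2.8460 = -0.9487
p-value (two-sided) = 0.34278
At α=0.01: p ≥ α → fail to reject H₀

reject H₀: no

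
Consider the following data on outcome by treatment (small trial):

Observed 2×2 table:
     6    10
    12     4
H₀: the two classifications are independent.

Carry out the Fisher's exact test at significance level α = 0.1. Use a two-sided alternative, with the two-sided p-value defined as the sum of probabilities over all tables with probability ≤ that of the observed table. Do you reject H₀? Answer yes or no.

reject H₀: yes

Margins: r₁=16, r₂=16, c₁=18, c₂=14, n=32
p_obs = C(16,6)·C(16,12)/C(32,18); sum pmf over tables with pmf ≤ p_obs
p-value (two-sided) = 0.07317
At α=0.1: p < α → reject H₀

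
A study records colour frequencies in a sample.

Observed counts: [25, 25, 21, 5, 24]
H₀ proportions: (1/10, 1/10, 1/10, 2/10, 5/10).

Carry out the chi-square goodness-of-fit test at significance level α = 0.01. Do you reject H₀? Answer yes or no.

reject H₀: yes

n = 100; E_i = n·p_i = [10.00, 10.00, 10.00, 20.00, 50.00]
χ² = (25−10.00)²/10.00 + (25−10.00)²/10.00 + (21−10.00)²/10.00 + (5−20.00)²/20.00 + (24−50.00)²/50.00 = 81.8700
df = 4
p-value (upper-tail) = 0.00000
At α=0.01: p < α → reject H₀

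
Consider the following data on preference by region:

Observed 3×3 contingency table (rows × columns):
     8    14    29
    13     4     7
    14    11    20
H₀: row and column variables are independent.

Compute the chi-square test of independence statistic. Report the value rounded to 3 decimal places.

test statistic = 11.925

Row totals [51, 24, 45], col totals [35, 29, 56], n=120
χ² = (8−14.88)²/14.88 + (14−12.32)²/12.32 + (29−23.80)²/23.80 + (13−7.00)²/7.00 + (4−5.80)²/5.80 + (7−11.20)²/11.20 + (14−13.12)²/13.12 + (11−10.88)²/10.88 + (20−21.00)²/21.00 = 11.9252
df = 4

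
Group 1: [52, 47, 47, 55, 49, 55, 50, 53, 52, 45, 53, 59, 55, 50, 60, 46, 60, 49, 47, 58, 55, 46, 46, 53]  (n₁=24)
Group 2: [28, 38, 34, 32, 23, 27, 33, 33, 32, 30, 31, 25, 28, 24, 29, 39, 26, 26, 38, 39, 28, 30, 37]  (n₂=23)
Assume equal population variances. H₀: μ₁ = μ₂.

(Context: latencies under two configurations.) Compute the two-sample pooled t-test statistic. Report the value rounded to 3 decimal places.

x̄₁=51.750, s₁=4.702, n₁=24
x̄₂=30.870, s₂=4.902, n₂=23
s_p² = [23·4.702² + 22·4.902²]/45 = 23.0469
SE = √(s_p²·(1/24+1/23)) = 1.4008
t = (51.750−30.870)/1.4008 = 14.9058
df = 45

test statistic = 14.906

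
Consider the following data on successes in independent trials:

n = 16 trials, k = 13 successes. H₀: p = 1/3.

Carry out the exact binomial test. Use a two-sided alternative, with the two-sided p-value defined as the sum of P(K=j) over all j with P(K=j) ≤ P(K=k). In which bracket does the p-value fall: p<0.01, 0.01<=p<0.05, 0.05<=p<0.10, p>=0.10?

p-value bracket: p<0.01

Exact binomial: n=16, k=13, p₀=1/3=0.3333
P(X=j) = C(n,j)·p₀^j·(1−p₀)^(n−j); p = Σ P(X=j) over j with P(X=j) ≤ P(X=13)
p-value (two-sided) = 0.00012
→ bracket: p<0.01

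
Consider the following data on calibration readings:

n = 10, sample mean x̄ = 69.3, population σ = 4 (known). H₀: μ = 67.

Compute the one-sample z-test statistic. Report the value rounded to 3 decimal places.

SE = σ/√n = 4/√10 = 1.2649
z = (x̄−μ₀)/SE = (69.3−67)/1.2649 = 1.8183

test statistic = 1.818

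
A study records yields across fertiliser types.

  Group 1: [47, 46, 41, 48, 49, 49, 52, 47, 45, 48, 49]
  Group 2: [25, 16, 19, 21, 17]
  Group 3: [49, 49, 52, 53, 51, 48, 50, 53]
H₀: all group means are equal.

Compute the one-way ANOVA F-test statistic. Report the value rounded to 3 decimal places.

test statistic = 230.060

Group means [47.36, 19.60, 50.62], grand mean 42.667
SSB = Σnᵢ(x̄ᵢ−x̄)² = 3409.713; SSW = ΣΣ(x−x̄ᵢ)² = 155.620
MSB = 3409.713/2 = 1704.8564; MSW = 155.620/21 = 7.4105
F = MSB/MSW = 230.0596
df = (2, 21)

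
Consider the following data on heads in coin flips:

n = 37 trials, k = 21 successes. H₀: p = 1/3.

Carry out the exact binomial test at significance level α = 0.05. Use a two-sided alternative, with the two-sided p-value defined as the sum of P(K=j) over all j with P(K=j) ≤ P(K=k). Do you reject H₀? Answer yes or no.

Exact binomial: n=37, k=21, p₀=1/3=0.3333
P(X=j) = C(n,j)·p₀^j·(1−p₀)^(n−j); p = Σ P(X=j) over j with P(X=j) ≤ P(X=21)
p-value (two-sided) = 0.00448
At α=0.05: p < α → reject H₀

reject H₀: yes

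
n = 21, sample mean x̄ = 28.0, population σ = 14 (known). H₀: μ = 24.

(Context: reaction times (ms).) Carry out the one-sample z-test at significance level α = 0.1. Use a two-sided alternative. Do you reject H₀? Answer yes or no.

reject H₀: no

SE = σ/√n = 14/√21 = 3.0551
z = (x̄−μ₀)/SE = (28.0−24)/3.0551 = 1.3093
p-value (two-sided) = 0.19043
At α=0.1: p ≥ α → fail to reject H₀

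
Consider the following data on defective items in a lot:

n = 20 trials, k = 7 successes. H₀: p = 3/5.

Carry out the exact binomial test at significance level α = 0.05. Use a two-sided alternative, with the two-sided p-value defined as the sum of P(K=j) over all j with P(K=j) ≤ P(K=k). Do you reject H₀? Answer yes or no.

reject H₀: yes

Exact binomial: n=20, k=7, p₀=3/5=0.6000
P(X=j) = C(n,j)·p₀^j·(1−p₀)^(n−j); p = Σ P(X=j) over j with P(X=j) ≤ P(X=7)
p-value (two-sided) = 0.03699
At α=0.05: p < α → reject H₀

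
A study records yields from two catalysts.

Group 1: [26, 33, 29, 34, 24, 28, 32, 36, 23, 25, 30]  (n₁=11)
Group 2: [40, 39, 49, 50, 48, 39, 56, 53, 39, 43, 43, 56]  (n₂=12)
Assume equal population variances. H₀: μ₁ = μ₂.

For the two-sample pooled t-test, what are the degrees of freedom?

degrees of freedom = 21

df = n₁ + n₂ − 2 = 11 + 12 − 2 = 21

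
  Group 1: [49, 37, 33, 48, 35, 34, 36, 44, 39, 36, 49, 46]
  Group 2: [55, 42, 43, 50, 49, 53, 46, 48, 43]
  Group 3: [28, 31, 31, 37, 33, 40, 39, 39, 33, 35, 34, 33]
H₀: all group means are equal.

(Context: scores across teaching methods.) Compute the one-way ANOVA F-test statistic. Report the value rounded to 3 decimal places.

Group means [40.50, 47.67, 34.42], grand mean 40.242
SSB = Σnᵢ(x̄ᵢ−x̄)² = 904.144; SSW = ΣΣ(x−x̄ᵢ)² = 745.917
MSB = 904.144/2 = 452.0720; MSW = 745.917/30 = 24.8639
F = MSB/MSW = 18.1819
df = (2, 30)

test statistic = 18.182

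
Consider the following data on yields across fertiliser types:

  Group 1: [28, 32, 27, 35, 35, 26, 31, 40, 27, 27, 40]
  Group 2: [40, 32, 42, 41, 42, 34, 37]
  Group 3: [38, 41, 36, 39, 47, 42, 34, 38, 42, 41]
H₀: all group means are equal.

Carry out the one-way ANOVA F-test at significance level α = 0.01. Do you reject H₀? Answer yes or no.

reject H₀: yes

Group means [31.64, 38.29, 39.80], grand mean 36.214
SSB = Σnᵢ(x̄ᵢ−x̄)² = 389.140; SSW = ΣΣ(x−x̄ᵢ)² = 489.574
MSB = 389.140/2 = 194.5701; MSW = 489.574/25 = 19.5830
F = MSB/MSW = 9.9357
df = (2, 25)
p-value (upper-tail) = 0.00067
At α=0.01: p < α → reject H₀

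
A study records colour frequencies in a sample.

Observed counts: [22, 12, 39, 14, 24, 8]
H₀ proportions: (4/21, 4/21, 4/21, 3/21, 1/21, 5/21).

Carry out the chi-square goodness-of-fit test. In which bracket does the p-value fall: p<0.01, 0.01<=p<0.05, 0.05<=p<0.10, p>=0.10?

p-value bracket: p<0.01

n = 119; E_i = n·p_i = [22.67, 22.67, 22.67, 17.00, 5.67, 28.33]
χ² = (22−22.67)²/22.67 + (12−22.67)²/22.67 + (39−22.67)²/22.67 + (14−17.00)²/17.00 + (24−5.67)²/5.67 + (8−28.33)²/28.33 = 91.2441
df = 5
p-value (upper-tail) = 0.00000
→ bracket: p<0.01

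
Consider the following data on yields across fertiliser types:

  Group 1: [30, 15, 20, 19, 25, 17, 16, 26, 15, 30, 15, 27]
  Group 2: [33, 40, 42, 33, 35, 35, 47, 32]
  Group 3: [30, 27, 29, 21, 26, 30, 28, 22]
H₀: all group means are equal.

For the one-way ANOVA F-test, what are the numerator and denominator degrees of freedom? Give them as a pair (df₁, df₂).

k = 3 groups, N = 28 total
df = (k−1, N−k) = (3−1, 28−3) = (2, 25)

degrees of freedom = [2, 25]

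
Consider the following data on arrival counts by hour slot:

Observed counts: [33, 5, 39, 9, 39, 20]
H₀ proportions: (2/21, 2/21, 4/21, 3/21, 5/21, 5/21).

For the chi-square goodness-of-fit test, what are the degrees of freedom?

df = k − 1 = 6 − 1 = 5

degrees of freedom = 5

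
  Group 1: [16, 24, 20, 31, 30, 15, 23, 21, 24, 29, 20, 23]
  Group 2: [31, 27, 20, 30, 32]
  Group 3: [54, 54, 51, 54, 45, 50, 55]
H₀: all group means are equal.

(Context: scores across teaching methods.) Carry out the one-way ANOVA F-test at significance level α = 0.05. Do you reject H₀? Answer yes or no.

Group means [23.00, 28.00, 51.86], grand mean 32.458
SSB = Σnᵢ(x̄ᵢ−x̄)² = 3807.101; SSW = ΣΣ(x−x̄ᵢ)² = 454.857
MSB = 3807.101/2 = 1903.5506; MSW = 454.857/21 = 21.6599
F = MSB/MSW = 87.8838
df = (2, 21)
p-value (upper-tail) = 0.00000
At α=0.05: p < α → reject H₀

reject H₀: yes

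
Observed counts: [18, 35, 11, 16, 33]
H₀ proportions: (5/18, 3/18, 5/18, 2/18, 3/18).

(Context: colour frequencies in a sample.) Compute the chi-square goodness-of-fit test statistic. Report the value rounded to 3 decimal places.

test statistic = 44.434

n = 113; E_i = n·p_i = [31.39, 18.83, 31.39, 12.56, 18.83]
χ² = (18−31.39)²/31.39 + (35−18.83)²/18.83 + (11−31.39)²/31.39 + (16−12.56)²/12.56 + (33−18.83)²/18.83 = 44.4336
df = 4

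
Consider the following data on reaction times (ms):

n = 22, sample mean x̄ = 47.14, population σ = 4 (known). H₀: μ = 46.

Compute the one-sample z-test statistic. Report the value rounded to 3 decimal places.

test statistic = 1.337

SE = σ/√n = 4/√22 = 0.8528
z = (x̄−μ₀)/SE = (47.14−46)/0.8528 = 1.3368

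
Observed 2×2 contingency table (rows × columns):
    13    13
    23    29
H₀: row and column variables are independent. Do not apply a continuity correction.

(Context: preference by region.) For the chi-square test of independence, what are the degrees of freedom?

degrees of freedom = 1

df = (r−1)(c−1) = (2−1)·(2−1) = 1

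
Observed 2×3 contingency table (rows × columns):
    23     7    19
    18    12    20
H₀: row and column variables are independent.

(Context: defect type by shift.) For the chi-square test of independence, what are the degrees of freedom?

degrees of freedom = 2

df = (r−1)(c−1) = (2−1)·(3−1) = 2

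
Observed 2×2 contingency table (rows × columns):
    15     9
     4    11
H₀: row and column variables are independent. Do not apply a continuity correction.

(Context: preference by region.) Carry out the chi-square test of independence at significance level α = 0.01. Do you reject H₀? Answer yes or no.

reject H₀: no

Row totals [24, 15], col totals [19, 20], n=39
χ² = (15−11.69)²/11.69 + (9−12.31)²/12.31 + (4−7.31)²/7.31 + (11−7.69)²/7.69 = 4.7441
df = 1
p-value (upper-tail) = 0.02940
At α=0.01: p ≥ α → fail to reject H₀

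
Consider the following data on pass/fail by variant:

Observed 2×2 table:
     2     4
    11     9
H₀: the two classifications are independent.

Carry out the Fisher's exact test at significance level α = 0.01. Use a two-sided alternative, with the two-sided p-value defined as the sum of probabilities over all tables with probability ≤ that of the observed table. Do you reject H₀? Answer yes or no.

Margins: r₁=6, r₂=20, c₁=13, c₂=13, n=26
p_obs = C(6,2)·C(20,11)/C(26,13); sum pmf over tables with pmf ≤ p_obs
p-value (two-sided) = 0.64472
At α=0.01: p ≥ α → fail to reject H₀

reject H₀: no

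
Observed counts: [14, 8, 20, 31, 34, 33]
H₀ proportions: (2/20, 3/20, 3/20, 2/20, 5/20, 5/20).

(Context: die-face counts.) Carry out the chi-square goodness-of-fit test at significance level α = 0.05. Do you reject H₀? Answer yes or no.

reject H₀: yes

n = 140; E_i = n·p_i = [14.00, 21.00, 21.00, 14.00, 35.00, 35.00]
χ² = (14−14.00)²/14.00 + (8−21.00)²/21.00 + (20−21.00)²/21.00 + (31−14.00)²/14.00 + (34−35.00)²/35.00 + (33−35.00)²/35.00 = 28.8810
df = 5
p-value (upper-tail) = 0.00002
At α=0.05: p < α → reject H₀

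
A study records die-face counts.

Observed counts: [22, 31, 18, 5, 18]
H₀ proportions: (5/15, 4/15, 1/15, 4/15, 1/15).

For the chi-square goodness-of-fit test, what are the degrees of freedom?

df = k − 1 = 5 − 1 = 4

degrees of freedom = 4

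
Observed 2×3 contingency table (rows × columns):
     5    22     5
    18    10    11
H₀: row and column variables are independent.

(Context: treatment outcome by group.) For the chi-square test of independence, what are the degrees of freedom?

df = (r−1)(c−1) = (2−1)·(3−1) = 2

degrees of freedom = 2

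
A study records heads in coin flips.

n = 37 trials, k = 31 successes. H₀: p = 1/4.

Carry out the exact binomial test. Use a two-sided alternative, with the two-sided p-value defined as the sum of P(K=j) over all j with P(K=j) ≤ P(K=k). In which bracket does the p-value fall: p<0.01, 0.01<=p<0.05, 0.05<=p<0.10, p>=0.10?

Exact binomial: n=37, k=31, p₀=1/4=0.2500
P(X=j) = C(n,j)·p₀^j·(1−p₀)^(n−j); p = Σ P(X=j) over j with P(X=j) ≤ P(X=31)
p-value (two-sided) = 0.00000
→ bracket: p<0.01

p-value bracket: p<0.01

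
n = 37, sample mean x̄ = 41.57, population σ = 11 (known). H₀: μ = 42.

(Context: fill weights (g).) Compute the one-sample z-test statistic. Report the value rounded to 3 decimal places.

test statistic = -0.238

SE = σ/√n = 11/√37 = 1.8084
z = (x̄−μ₀)/SE = (41.57−42)/1.8084 = -0.2378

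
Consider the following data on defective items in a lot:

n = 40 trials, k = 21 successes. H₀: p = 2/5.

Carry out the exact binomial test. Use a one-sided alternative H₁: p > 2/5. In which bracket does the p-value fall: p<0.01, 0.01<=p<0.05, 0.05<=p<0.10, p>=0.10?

p-value bracket: 0.05<=p<0.10

Exact binomial: n=40, k=21, p₀=2/5=0.4000
P(X≥21) from Σ C(n,i)·p₀^i·(1−p₀)^(n−i)
p-value (one-sided, H₁ greater) = 0.07435
→ bracket: 0.05<=p<0.10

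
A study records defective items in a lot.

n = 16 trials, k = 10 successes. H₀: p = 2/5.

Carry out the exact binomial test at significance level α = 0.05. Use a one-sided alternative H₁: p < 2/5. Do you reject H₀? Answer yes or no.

Exact binomial: n=16, k=10, p₀=2/5=0.4000
P(X≤10) from Σ C(n,i)·p₀^i·(1−p₀)^(n−i)
p-value (one-sided, H₁ less) = 0.98086
At α=0.05: p ≥ α → fail to reject H₀

reject H₀: no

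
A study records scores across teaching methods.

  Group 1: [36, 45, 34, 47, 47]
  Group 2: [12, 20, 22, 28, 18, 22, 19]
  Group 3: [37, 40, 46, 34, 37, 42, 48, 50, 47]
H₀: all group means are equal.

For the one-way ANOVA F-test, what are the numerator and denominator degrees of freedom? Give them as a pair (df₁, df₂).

degrees of freedom = [2, 18]

k = 3 groups, N = 21 total
df = (k−1, N−k) = (3−1, 21−3) = (2, 18)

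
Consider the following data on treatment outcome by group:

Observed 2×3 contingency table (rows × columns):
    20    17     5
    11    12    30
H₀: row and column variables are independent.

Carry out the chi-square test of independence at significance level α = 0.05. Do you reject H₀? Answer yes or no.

Row totals [42, 53], col totals [31, 29, 35], n=95
χ² = (20−13.71)²/13.71 + (17−12.82)²/12.82 + (5−15.47)²/15.47 + (11−17.29)²/17.29 + (12−16.18)²/16.18 + (30−19.53)²/19.53 = 20.3310
df = 2
p-value (upper-tail) = 0.00004
At α=0.05: p < α → reject H₀

reject H₀: yes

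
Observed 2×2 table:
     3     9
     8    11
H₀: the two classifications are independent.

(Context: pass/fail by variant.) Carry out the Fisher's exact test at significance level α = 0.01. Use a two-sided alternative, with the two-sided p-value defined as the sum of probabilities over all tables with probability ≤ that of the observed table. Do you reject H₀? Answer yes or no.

reject H₀: no

Margins: r₁=12, r₂=19, c₁=11, c₂=20, n=31
p_obs = C(12,3)·C(19,8)/C(31,11); sum pmf over tables with pmf ≤ p_obs
p-value (two-sided) = 0.45164
At α=0.01: p ≥ α → fail to reject H₀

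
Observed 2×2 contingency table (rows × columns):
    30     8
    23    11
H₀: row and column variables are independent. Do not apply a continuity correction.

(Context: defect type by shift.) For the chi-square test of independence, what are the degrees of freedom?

df = (r−1)(c−1) = (2−1)·(2−1) = 1

degrees of freedom = 1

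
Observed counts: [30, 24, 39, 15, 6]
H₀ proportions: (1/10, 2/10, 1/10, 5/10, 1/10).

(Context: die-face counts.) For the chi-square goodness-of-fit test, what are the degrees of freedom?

degrees of freedom = 4

df = k − 1 = 5 − 1 = 4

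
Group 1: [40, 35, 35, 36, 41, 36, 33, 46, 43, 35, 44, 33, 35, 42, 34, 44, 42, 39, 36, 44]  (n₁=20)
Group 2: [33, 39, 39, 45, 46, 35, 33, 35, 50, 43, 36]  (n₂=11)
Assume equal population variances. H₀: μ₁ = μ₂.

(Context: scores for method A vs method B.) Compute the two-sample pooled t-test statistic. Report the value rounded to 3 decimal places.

x̄₁=38.650, s₁=4.283, n₁=20
x̄₂=39.455, s₂=5.768, n₂=11
s_p² = [19·4.283² + 10·5.768²]/29 = 23.4923
SE = √(s_p²·(1/20+1/11)) = 1.8194
t = (38.650−39.455)/1.8194 = -0.4422
df = 29

test statistic = -0.442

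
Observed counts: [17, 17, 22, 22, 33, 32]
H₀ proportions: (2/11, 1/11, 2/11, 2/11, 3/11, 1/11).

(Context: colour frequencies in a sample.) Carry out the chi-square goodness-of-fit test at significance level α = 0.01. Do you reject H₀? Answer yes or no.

n = 143; E_i = n·p_i = [26.00, 13.00, 26.00, 26.00, 39.00, 13.00]
χ² = (17−26.00)²/26.00 + (17−13.00)²/13.00 + (22−26.00)²/26.00 + (22−26.00)²/26.00 + (33−39.00)²/39.00 + (32−13.00)²/13.00 = 34.2692
df = 5
p-value (upper-tail) = 0.00000
At α=0.01: p < α → reject H₀

reject H₀: yes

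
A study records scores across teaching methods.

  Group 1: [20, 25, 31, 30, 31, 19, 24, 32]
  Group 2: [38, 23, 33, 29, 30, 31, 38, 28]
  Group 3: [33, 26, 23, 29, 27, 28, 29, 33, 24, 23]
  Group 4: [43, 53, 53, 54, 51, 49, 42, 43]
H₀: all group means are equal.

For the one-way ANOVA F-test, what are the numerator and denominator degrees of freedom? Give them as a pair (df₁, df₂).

k = 4 groups, N = 34 total
df = (k−1, N−k) = (4−1, 34−4) = (3, 30)

degrees of freedom = [3, 30]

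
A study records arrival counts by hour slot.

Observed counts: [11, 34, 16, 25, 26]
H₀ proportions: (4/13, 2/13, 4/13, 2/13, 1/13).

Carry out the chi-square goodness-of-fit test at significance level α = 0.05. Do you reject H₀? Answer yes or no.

n = 112; E_i = n·p_i = [34.46, 17.23, 34.46, 17.23, 8.62]
χ² = (11−34.46)²/34.46 + (34−17.23)²/17.23 + (16−34.46)²/34.46 + (25−17.23)²/17.23 + (26−8.62)²/8.62 = 80.7656
df = 4
p-value (upper-tail) = 0.00000
At α=0.05: p < α → reject H₀

reject H₀: yes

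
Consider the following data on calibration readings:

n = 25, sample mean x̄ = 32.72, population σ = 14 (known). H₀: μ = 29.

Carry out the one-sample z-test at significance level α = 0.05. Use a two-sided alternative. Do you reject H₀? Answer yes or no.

reject H₀: no

SE = σ/√n = 14/√25 = 2.8000
z = (x̄−μ₀)/SE = (32.72−29)/2.8000 = 1.3286
p-value (two-sided) = 0.18399
At α=0.05: p ≥ α → fail to reject H₀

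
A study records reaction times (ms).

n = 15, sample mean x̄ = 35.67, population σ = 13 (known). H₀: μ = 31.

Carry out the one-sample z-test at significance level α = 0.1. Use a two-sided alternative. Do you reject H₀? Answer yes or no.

reject H₀: no

SE = σ/√n = 13/√15 = 3.3566
z = (x̄−μ₀)/SE = (35.67−31)/3.3566 = 1.3913
p-value (two-sided) = 0.16414
At α=0.1: p ≥ α → fail to reject H₀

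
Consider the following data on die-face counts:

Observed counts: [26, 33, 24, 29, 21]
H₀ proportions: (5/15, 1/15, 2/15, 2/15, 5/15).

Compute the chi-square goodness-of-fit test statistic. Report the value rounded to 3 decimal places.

test statistic = 94.921

n = 133; E_i = n·p_i = [44.33, 8.87, 17.73, 17.73, 44.33]
χ² = (26−44.33)²/44.33 + (33−8.87)²/8.87 + (24−17.73)²/17.73 + (29−17.73)²/17.73 + (21−44.33)²/44.33 = 94.9211
df = 4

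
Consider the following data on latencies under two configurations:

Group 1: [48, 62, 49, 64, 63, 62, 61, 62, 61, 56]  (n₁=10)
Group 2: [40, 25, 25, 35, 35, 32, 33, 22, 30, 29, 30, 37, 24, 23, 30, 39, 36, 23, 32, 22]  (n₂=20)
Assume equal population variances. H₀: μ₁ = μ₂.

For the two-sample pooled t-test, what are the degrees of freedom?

df = n₁ + n₂ − 2 = 10 + 20 − 2 = 28

degrees of freedom = 28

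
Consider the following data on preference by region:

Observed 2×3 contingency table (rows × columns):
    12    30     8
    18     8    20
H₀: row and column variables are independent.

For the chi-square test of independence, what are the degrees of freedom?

degrees of freedom = 2

df = (r−1)(c−1) = (2−1)·(3−1) = 2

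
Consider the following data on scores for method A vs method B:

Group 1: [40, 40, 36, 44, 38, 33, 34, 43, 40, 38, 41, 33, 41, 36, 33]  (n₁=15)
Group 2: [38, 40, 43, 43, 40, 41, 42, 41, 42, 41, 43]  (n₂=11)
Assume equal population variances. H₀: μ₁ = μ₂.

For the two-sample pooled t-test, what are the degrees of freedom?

df = n₁ + n₂ − 2 = 15 + 11 − 2 = 24

degrees of freedom = 24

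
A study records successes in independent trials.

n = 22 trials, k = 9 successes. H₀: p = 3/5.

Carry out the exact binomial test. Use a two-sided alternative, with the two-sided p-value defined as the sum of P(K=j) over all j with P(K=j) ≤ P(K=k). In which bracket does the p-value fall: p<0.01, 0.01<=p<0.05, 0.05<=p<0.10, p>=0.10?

Exact binomial: n=22, k=9, p₀=3/5=0.6000
P(X=j) = C(n,j)·p₀^j·(1−p₀)^(n−j); p = Σ P(X=j) over j with P(X=j) ≤ P(X=9)
p-value (two-sided) = 0.08169
→ bracket: 0.05<=p<0.10

p-value bracket: 0.05<=p<0.10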